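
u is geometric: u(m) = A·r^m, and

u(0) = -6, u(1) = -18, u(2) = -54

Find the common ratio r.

Consecutive ratio: -18/(-6) = 3, and -54/(-18) = 3, so r = 3.
Then A·3^0 = -6 gives A = -6, and u(m) = -6·3^m.

3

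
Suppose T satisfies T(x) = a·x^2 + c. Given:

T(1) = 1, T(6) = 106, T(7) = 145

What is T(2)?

From T(1) = 1 and T(6) = 106: 1a + c = 1 and 36a + c = 106.
Subtracting: 35a = 105, so a = 3; then c = 1 − 3·1 = -2.
So T(x) = 3x² − 2, and T(2) = 10.

10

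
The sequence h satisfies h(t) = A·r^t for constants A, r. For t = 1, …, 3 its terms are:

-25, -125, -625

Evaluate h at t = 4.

Consecutive ratio: -125/(-25) = 5, and -625/(-125) = 5, so r = 5.
Then A·5^1 = -25 gives A = -5, and h(t) = -5·5^t.
h(4) = -5·5^4 = -3125.

-3125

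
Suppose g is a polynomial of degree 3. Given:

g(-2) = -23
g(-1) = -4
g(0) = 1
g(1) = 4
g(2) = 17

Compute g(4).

121

First differences: 19, 5, 3, 13. Second differences: -14, -2, 10. Third differences: 12, 12.
Level-3 differences are constant, so g has degree 3.
Fitting a degree-3 polynomial gives g(t) = 2t³ - t² + 2t + 1.
Then g(4) = 121.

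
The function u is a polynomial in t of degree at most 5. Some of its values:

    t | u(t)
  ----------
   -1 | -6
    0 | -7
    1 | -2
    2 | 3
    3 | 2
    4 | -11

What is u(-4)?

Write u(t) = at^5 + bt^4 + ct³ + dt² + et + p; the 6 given values yield a linear system in the 6 coefficients.
Solving, the top 2 coefficients vanish, and u(t) = -t³ + 3t² + 3t - 7.
Then u(-4) = 93.

93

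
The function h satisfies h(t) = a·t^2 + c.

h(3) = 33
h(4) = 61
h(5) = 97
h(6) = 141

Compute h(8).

From h(3) = 33 and h(4) = 61: 9a + c = 33 and 16a + c = 61.
Subtracting: 7a = 28, so a = 4; then c = 33 − 4·9 = -3.
So h(t) = 4t² − 3, and h(8) = 253.

253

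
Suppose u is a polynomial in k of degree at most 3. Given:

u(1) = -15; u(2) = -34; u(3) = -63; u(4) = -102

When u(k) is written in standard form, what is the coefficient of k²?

-5

First differences: -19, -29, -39. Second differences: -10, -10.
Level-2 differences are constant, so u has degree 2.
Fitting a degree-2 polynomial gives u(k) = -5k² - 4k - 6.
The coefficient of k² is -5.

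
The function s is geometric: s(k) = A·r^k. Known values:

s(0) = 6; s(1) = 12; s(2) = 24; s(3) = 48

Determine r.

Consecutive ratio: 12/6 = 2, and 24/12 = 2, so r = 2.
Then A·2^0 = 6 gives A = 6, and s(k) = 6·2^k.

2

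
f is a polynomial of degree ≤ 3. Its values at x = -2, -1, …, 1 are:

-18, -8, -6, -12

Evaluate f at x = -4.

-62

First differences: 10, 2, -6. Second differences: -8, -8.
Level-2 differences are constant, so f has degree 2.
Fitting a degree-2 polynomial gives f(x) = -4x² - 2x - 6.
Then f(-4) = -62.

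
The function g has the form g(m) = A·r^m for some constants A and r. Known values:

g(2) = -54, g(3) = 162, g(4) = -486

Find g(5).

1458

Consecutive ratio: 162/(-54) = -3, and -486/162 = -3, so r = -3.
Then A·(-3)^2 = -54 gives A = -6, and g(m) = -6·(-3)^m.
g(5) = -6·(-3)^5 = 1458.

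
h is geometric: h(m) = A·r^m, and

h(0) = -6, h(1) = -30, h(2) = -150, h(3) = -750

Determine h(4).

Consecutive ratio: -30/(-6) = 5, and -150/(-30) = 5, so r = 5.
Then A·5^0 = -6 gives A = -6, and h(m) = -6·5^m.
h(4) = -6·5^4 = -3750.

-3750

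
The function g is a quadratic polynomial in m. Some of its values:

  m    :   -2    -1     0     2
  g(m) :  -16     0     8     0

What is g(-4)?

Write g(m) = am² + bm + c; the 4 given values yield a linear system in the 3 coefficients.
Solving, g(m) = -4m² + 4m + 8.
Then g(-4) = -72.

-72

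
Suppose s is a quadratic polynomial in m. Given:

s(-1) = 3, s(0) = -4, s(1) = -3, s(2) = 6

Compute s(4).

First differences: -7, 1, 9. Second differences: 8, 8.
Level-2 differences are constant, so s has degree 2.
Fitting a degree-2 polynomial gives s(m) = 4m² - 3m - 4.
Then s(4) = 48.

48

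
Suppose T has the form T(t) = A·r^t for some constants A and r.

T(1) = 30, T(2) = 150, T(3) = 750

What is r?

5

Consecutive ratio: 150/30 = 5, and 750/150 = 5, so r = 5.
Then A·5^1 = 30 gives A = 6, and T(t) = 6·5^t.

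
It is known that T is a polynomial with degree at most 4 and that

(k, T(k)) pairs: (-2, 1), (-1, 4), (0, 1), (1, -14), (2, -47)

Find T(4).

-191

First differences: 3, -3, -15, -33. Second differences: -6, -12, -18. Third differences: -6, -6.
Level-3 differences are constant, so T has degree 3.
Fitting a degree-3 polynomial gives T(k) = -k³ - 6k² - 8k + 1.
Then T(4) = -191.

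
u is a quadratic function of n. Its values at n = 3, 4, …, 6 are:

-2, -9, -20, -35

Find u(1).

0

Write u(n) = an² + bn + c; the 4 given values yield a linear system in the 3 coefficients.
Solving, u(n) = -2n² + 7n - 5.
Then u(1) = 0.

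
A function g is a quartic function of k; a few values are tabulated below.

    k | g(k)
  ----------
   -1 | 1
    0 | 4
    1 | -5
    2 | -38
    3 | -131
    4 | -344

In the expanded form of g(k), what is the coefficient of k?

-3

First differences: 3, -9, -33, -93, -213. Second differences: -12, -24, -60, -120. Third differences: -12, -36, -60. Fourth differences: -24, -24.
Level-4 differences are constant, so g has degree 4.
Fitting a degree-4 polynomial gives g(k) = -k^4 - 5k² - 3k + 4.
The coefficient of k is -3.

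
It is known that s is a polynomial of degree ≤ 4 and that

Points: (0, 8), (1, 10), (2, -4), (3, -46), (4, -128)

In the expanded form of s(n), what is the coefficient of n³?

-2

First differences: 2, -14, -42, -82. Second differences: -16, -28, -40. Third differences: -12, -12.
Level-3 differences are constant, so s has degree 3.
Fitting a degree-3 polynomial gives s(n) = -2n³ - 2n² + 6n + 8.
The coefficient of n³ is -2.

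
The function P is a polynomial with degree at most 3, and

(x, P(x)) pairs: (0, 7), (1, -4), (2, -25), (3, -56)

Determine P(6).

Write P(x) = ax³ + bx² + cx + d; the 4 given values yield a linear system in the 4 coefficients.
Solving, the leading coefficient vanishes, and P(x) = -5x² - 6x + 7.
Then P(6) = -209.

-209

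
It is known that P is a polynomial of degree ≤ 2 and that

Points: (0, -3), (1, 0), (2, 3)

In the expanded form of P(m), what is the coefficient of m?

First differences: 3, 3.
Level-1 differences are constant, so P has degree 1.
Fitting a degree-1 polynomial gives P(m) = 3m - 3.
The coefficient of m is 3.

3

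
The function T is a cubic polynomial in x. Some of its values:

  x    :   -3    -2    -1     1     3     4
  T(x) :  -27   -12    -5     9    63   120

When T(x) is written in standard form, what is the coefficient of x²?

Write T(x) = ax³ + bx² + cx + d; the 6 given values yield a linear system in the 4 coefficients.
Solving, T(x) = x³ + 2x² + 6x.
The coefficient of x² is 2.

2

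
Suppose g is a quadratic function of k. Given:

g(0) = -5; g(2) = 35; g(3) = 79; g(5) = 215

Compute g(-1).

-1

Write g(k) = ak² + bk + c; the 4 given values yield a linear system in the 3 coefficients.
Solving, g(k) = 8k² + 4k - 5.
Then g(-1) = -1.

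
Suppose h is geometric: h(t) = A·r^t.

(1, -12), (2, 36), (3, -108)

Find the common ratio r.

-3

Consecutive ratio: 36/(-12) = -3, and -108/36 = -3, so r = -3.
Then A·(-3)^1 = -12 gives A = 4, and h(t) = 4·(-3)^t.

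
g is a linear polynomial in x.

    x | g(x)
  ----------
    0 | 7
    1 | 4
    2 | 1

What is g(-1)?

Write g(x) = ax + b; the 3 given values yield a linear system in the 2 coefficients.
Solving, g(x) = -3x + 7.
Then g(-1) = 10.

10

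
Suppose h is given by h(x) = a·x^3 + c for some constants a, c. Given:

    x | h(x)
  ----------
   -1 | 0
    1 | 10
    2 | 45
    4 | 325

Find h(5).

630

From h(-1) = 0 and h(1) = 10: -1a + c = 0 and 1a + c = 10.
Subtracting: 2a = 10, so a = 5; then c = 0 − 5·(-1) = 5.
So h(x) = 5x³ + 5, and h(5) = 630.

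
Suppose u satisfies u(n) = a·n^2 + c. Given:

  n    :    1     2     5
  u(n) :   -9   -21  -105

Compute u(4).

-69

From u(1) = -9 and u(2) = -21: 1a + c = -9 and 4a + c = -21.
Subtracting: 3a = -12, so a = -4; then c = -9 − (-4)·1 = -5.
So u(n) = -4n² − 5, and u(4) = -69.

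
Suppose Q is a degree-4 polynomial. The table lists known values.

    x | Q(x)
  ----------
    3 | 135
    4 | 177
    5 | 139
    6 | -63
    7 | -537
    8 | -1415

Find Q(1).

27

First differences: 42, -38, -202, -474, -878. Second differences: -80, -164, -272, -404. Third differences: -84, -108, -132. Fourth differences: -24, -24.
Level-4 differences are constant, so Q has degree 4.
Fitting a degree-4 polynomial gives Q(x) = -x^4 + 4x³ + 9x² + 6x + 9.
Then Q(1) = 27.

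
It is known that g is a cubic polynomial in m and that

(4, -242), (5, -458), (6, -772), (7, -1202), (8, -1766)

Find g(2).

Write g(m) = am³ + bm² + cm + d; the 5 given values yield a linear system in the 4 coefficients.
Solving, g(m) = -3m³ - 4m² + 3m + 2.
Then g(2) = -32.

-32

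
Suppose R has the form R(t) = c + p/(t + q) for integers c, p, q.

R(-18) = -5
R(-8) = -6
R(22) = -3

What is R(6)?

1

(R(t) − c)(t + q) = p for each data point; the three points give a linear system in c and q, then p follows.
Solving: c = -4, q = -2, p = 20, so R(t) = -4 + 20/(t − 2).
Then R(6) = -4 + 20/4 = 1.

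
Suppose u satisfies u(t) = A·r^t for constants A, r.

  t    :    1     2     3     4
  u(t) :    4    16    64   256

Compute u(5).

Consecutive ratio: 16/4 = 4, and 64/16 = 4, so r = 4.
Then A·4^1 = 4 gives A = 1, and u(t) = 1·4^t.
u(5) = 1·4^5 = 1024.

1024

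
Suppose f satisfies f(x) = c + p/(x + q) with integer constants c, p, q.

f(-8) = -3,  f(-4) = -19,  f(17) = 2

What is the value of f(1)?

6

(f(x) − c)(x + q) = p for each data point; the three points give a linear system in c and q, then p follows.
Solving: c = 1, q = 3, p = 20, so f(x) = 1 + 20/(x + 3).
Then f(1) = 1 + 20/4 = 6.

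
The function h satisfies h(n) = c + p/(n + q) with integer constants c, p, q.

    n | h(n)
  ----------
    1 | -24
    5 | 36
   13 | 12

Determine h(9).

16

(h(n) − c)(n + q) = p for each data point; the three points give a linear system in c and q, then p follows.
Solving: c = 6, q = -3, p = 60, so h(n) = 6 + 60/(n − 3).
Then h(9) = 6 + 60/6 = 16.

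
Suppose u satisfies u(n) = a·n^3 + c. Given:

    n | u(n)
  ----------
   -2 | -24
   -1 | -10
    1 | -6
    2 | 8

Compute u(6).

From u(-2) = -24 and u(-1) = -10: -8a + c = -24 and -1a + c = -10.
Subtracting: 7a = 14, so a = 2; then c = -24 − 2·(-8) = -8.
So u(n) = 2n³ − 8, and u(6) = 424.

424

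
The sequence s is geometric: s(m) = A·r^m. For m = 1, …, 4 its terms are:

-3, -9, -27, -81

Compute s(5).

Consecutive ratio: -9/(-3) = 3, and -27/(-9) = 3, so r = 3.
Then A·3^1 = -3 gives A = -1, and s(m) = -1·3^m.
s(5) = -1·3^5 = -243.

-243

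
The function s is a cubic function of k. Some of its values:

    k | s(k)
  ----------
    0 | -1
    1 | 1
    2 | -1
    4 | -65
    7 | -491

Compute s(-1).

Write s(k) = ak³ + bk² + ck + d; the 5 given values yield a linear system in the 4 coefficients.
Solving, s(k) = -2k³ + 4k² - 1.
Then s(-1) = 5.

5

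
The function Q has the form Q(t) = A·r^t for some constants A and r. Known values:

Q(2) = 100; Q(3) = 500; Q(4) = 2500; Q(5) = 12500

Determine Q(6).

Consecutive ratio: 500/100 = 5, and 2500/500 = 5, so r = 5.
Then A·5^2 = 100 gives A = 4, and Q(t) = 4·5^t.
Q(6) = 4·5^6 = 62500.

62500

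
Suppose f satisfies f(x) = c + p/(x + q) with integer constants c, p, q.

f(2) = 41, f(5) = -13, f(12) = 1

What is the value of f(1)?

23

(f(x) − c)(x + q) = p for each data point; the three points give a linear system in c and q, then p follows.
Solving: c = 5, q = -3, p = -36, so f(x) = 5 − 36/(x − 3).
Then f(1) = 5 − 36/(-2) = 23.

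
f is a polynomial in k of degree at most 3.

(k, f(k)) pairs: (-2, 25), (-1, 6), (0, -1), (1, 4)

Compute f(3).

First differences: -19, -7, 5. Second differences: 12, 12.
Level-2 differences are constant, so f has degree 2.
Fitting a degree-2 polynomial gives f(k) = 6k² - k - 1.
Then f(3) = 50.

50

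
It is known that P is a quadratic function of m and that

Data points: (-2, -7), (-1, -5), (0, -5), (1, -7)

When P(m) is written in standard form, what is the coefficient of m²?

First differences: 2, 0, -2. Second differences: -2, -2.
Level-2 differences are constant, so P has degree 2.
Fitting a degree-2 polynomial gives P(m) = -m² - m - 5.
The coefficient of m² is -1.

-1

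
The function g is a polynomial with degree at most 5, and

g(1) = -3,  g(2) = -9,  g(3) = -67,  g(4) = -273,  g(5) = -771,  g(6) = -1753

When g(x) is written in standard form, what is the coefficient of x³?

First differences: -6, -58, -206, -498, -982. Second differences: -52, -148, -292, -484. Third differences: -96, -144, -192. Fourth differences: -48, -48.
Level-4 differences are constant, so g has degree 4.
Fitting a degree-4 polynomial gives g(x) = -2x^4 + 4x³ - 4x - 1.
The coefficient of x³ is 4.

4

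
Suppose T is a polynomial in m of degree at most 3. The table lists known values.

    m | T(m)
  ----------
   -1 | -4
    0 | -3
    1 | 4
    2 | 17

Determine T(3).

36

First differences: 1, 7, 13. Second differences: 6, 6.
Level-2 differences are constant, so T has degree 2.
Extending the table by one column gives the next first difference 19, so T(3) = 17 + 19 = 36.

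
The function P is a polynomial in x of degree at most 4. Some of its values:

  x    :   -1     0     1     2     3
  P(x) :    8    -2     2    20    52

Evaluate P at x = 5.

158

First differences: -10, 4, 18, 32. Second differences: 14, 14, 14.
Level-2 differences are constant, so P has degree 2.
Fitting a degree-2 polynomial gives P(x) = 7x² - 3x - 2.
Then P(5) = 158.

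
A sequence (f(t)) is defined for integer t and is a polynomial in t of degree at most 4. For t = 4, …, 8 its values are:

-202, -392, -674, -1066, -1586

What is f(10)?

First differences: -190, -282, -392, -520. Second differences: -92, -110, -128. Third differences: -18, -18.
Level-3 differences are constant, so f has degree 3.
Fitting a degree-3 polynomial gives f(t) = -3t³ - t² + 2t - 2.
Then f(10) = -3082.

-3082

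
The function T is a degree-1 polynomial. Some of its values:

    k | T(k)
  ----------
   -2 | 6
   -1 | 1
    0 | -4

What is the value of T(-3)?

Write T(k) = ak + b; the 3 given values yield a linear system in the 2 coefficients.
Solving, T(k) = -5k - 4.
Then T(-3) = 11.

11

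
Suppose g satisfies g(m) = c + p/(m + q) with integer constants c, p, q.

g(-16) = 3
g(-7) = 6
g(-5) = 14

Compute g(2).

0

(g(m) − c)(m + q) = p for each data point; the three points give a linear system in c and q, then p follows.
Solving: c = 2, q = 4, p = -12, so g(m) = 2 − 12/(m + 4).
Then g(2) = 2 − 12/6 = 0.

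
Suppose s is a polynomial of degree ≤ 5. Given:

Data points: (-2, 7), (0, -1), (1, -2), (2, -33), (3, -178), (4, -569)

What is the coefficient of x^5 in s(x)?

0

Write s(x) = ax^5 + bx^4 + cx³ + dx² + ex + p; the 6 given values yield a linear system in the 6 coefficients.
Solving, the leading coefficient vanishes, and s(x) = -2x^4 - 2x³ + 5x² - 2x - 1.
The coefficient of x^5 is 0.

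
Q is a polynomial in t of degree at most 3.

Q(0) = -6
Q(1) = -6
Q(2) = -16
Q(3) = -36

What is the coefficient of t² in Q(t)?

-5

First differences: 0, -10, -20. Second differences: -10, -10.
Level-2 differences are constant, so Q has degree 2.
Fitting a degree-2 polynomial gives Q(t) = -5t² + 5t - 6.
The coefficient of t² is -5.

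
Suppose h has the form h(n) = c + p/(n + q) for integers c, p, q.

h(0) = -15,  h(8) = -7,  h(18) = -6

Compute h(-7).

-1

(h(n) − c)(n + q) = p for each data point; the three points give a linear system in c and q, then p follows.
Solving: c = -5, q = 2, p = -20, so h(n) = -5 − 20/(n + 2).
Then h(-7) = -5 − 20/(-5) = -1.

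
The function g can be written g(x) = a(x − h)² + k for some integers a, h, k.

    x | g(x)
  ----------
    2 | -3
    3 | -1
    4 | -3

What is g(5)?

First differences 2, -2; second difference -4 = 2a, so a = -2.
Expanding, the x-coefficient is −2ah = 4h; matching it to the data gives h = 3, and then k = -1.
So g(x) = -2(x − 3)² − 1.
g(5) = -2·2² − 1 = -9.

-9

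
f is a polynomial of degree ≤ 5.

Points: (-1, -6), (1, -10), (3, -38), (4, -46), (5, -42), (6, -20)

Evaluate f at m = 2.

Write f(m) = am^5 + bm^4 + cm³ + dm² + em + p; the 6 given values yield a linear system in the 6 coefficients.
Solving, the top 2 coefficients vanish, and f(m) = m³ - 6m² - 3m - 2.
Then f(2) = -24.

-24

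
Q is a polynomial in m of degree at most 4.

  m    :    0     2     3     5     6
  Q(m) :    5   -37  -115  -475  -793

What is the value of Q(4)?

-255

Write Q(m) = am^4 + bm³ + cm² + dm + e; the 5 given values yield a linear system in the 5 coefficients.
Solving, the leading coefficient vanishes, and Q(m) = -3m³ - 4m² - m + 5.
Then Q(4) = -255.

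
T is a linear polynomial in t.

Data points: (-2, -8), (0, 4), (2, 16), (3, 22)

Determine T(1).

Write T(t) = at + b; the 4 given values yield a linear system in the 2 coefficients.
Solving, T(t) = 6t + 4.
Then T(1) = 10.

10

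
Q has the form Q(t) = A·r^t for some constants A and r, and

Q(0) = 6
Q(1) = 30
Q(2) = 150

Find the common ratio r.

5

Consecutive ratio: 30/6 = 5, and 150/30 = 5, so r = 5.
Then A·5^0 = 6 gives A = 6, and Q(t) = 6·5^t.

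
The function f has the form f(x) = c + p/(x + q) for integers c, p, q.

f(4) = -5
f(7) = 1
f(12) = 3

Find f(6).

(f(x) − c)(x + q) = p for each data point; the three points give a linear system in c and q, then p follows.
Solving: c = 5, q = -2, p = -20, so f(x) = 5 − 20/(x − 2).
Then f(6) = 5 − 20/4 = 0.

0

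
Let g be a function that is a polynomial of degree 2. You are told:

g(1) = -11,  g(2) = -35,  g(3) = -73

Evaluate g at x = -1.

-5

Write g(x) = ax² + bx + c; the 3 given values yield a linear system in the 3 coefficients.
Solving, g(x) = -7x² - 3x - 1.
Then g(-1) = -5.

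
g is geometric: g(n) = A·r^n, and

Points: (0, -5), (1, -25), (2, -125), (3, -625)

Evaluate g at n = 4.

Consecutive ratio: -25/(-5) = 5, and -125/(-25) = 5, so r = 5.
Then A·5^0 = -5 gives A = -5, and g(n) = -5·5^n.
g(4) = -5·5^4 = -3125.

-3125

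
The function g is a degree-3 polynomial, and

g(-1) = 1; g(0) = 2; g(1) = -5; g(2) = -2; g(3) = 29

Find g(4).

106

Write g(t) = at³ + bt² + ct + d; the 5 given values yield a linear system in the 4 coefficients.
Solving, g(t) = 3t³ - 4t² - 6t + 2.
Then g(4) = 106.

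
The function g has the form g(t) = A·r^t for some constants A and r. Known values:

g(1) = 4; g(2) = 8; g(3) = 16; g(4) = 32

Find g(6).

Consecutive ratio: 8/4 = 2, and 16/8 = 2, so r = 2.
Then A·2^1 = 4 gives A = 2, and g(t) = 2·2^t.
g(6) = 2·2^6 = 128.

128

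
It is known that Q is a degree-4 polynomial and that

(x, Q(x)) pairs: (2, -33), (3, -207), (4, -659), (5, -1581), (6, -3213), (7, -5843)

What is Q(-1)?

21

First differences: -174, -452, -922, -1632, -2630. Second differences: -278, -470, -710, -998. Third differences: -192, -240, -288. Fourth differences: -48, -48.
Level-4 differences are constant, so Q has degree 4.
Fitting a degree-4 polynomial gives Q(x) = -2x^4 - 4x³ + 7x² - 3x + 9.
Then Q(-1) = 21.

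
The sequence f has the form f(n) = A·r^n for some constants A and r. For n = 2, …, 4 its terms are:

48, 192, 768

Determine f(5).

Consecutive ratio: 192/48 = 4, and 768/192 = 4, so r = 4.
Then A·4^2 = 48 gives A = 3, and f(n) = 3·4^n.
f(5) = 3·4^5 = 3072.

3072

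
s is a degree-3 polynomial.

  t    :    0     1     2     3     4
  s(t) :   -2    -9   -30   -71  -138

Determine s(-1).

-3

Write s(t) = at³ + bt² + ct + d; the 5 given values yield a linear system in the 4 coefficients.
Solving, s(t) = -t³ - 4t² - 2t - 2.
Then s(-1) = -3.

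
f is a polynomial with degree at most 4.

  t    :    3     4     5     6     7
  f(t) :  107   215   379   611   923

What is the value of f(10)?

2459

First differences: 108, 164, 232, 312. Second differences: 56, 68, 80. Third differences: 12, 12.
Level-3 differences are constant, so f has degree 3.
Fitting a degree-3 polynomial gives f(t) = 2t³ + 4t² + 6t - 1.
Then f(10) = 2459.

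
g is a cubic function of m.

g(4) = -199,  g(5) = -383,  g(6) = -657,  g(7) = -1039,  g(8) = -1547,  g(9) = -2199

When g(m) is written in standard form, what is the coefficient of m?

First differences: -184, -274, -382, -508, -652. Second differences: -90, -108, -126, -144. Third differences: -18, -18, -18.
Level-3 differences are constant, so g has degree 3.
Fitting a degree-3 polynomial gives g(m) = -3m³ - m - 3.
The coefficient of m is -1.

-1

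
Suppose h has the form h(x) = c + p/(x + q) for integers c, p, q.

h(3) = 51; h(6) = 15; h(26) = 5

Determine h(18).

6

(h(x) − c)(x + q) = p for each data point; the three points give a linear system in c and q, then p follows.
Solving: c = 3, q = -2, p = 48, so h(x) = 3 + 48/(x − 2).
Then h(18) = 3 + 48/16 = 6.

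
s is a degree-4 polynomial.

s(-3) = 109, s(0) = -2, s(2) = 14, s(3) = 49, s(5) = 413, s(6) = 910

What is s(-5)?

833

Write s(x) = ax^4 + bx³ + cx² + dx + e; the 6 given values yield a linear system in the 5 coefficients.
Solving, s(x) = x^4 - 2x³ + 8x - 2.
Then s(-5) = 833.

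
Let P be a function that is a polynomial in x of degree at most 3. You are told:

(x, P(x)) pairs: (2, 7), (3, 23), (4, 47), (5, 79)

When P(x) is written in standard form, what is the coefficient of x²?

First differences: 16, 24, 32. Second differences: 8, 8.
Level-2 differences are constant, so P has degree 2.
Fitting a degree-2 polynomial gives P(x) = 4x² - 4x - 1.
The coefficient of x² is 4.

4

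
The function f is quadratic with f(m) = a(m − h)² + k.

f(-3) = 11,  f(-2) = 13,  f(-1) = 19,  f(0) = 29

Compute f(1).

43

First differences 2, 6, 10; second difference 4 = 2a, so a = 2.
Expanding, the m-coefficient is −2ah = -4h; matching it to the data gives h = -3, and then k = 11.
So f(m) = 2(m + 3)² + 11.
f(1) = 2·4² + 11 = 43.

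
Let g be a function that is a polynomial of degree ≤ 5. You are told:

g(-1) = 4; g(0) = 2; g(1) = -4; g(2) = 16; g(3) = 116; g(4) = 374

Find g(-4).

Write g(t) = at^5 + bt^4 + ct³ + dt² + et + p; the 6 given values yield a linear system in the 6 coefficients.
Solving, the leading coefficient vanishes, and g(t) = t^4 + 3t³ - 3t² - 7t + 2.
Then g(-4) = 46.

46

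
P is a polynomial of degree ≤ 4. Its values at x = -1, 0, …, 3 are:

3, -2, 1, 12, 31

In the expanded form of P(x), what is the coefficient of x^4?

0

Write P(x) = ax^4 + bx³ + cx² + dx + e; the 5 given values yield a linear system in the 5 coefficients.
Solving, the top 2 coefficients vanish, and P(x) = 4x² - x - 2.
The coefficient of x^4 is 0.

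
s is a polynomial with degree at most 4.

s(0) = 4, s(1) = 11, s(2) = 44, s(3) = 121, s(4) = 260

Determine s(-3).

-41

First differences: 7, 33, 77, 139. Second differences: 26, 44, 62. Third differences: 18, 18.
Level-3 differences are constant, so s has degree 3.
Fitting a degree-3 polynomial gives s(m) = 3m³ + 4m² + 4.
Then s(-3) = -41.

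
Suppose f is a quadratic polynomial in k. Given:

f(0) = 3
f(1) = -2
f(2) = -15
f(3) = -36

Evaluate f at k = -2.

-11

First differences: -5, -13, -21. Second differences: -8, -8.
Level-2 differences are constant, so f has degree 2.
Fitting a degree-2 polynomial gives f(k) = -4k² - k + 3.
Then f(-2) = -11.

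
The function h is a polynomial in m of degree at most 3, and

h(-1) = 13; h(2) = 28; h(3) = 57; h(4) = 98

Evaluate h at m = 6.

Write h(m) = am³ + bm² + cm + d; the 4 given values yield a linear system in the 4 coefficients.
Solving, the leading coefficient vanishes, and h(m) = 6m² - m + 6.
Then h(6) = 216.

216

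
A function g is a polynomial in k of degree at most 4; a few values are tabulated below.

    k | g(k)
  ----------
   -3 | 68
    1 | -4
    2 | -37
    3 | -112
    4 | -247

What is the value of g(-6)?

Write g(k) = ak^4 + bk³ + ck² + dk + e; the 5 given values yield a linear system in the 5 coefficients.
Solving, the leading coefficient vanishes, and g(k) = -3k³ - 3k² - 3k + 5.
Then g(-6) = 563.

563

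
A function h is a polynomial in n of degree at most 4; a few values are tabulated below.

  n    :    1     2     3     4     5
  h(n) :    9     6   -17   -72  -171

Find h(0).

4

First differences: -3, -23, -55, -99. Second differences: -20, -32, -44. Third differences: -12, -12.
Level-3 differences are constant, so h has degree 3.
Fitting a degree-3 polynomial gives h(n) = -2n³ + 2n² + 5n + 4.
Then h(0) = 4.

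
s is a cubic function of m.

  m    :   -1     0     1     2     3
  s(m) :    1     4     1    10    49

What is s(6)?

First differences: 3, -3, 9, 39. Second differences: -6, 12, 30. Third differences: 18, 18.
Level-3 differences are constant, so s has degree 3.
Fitting a degree-3 polynomial gives s(m) = 3m³ - 3m² - 3m + 4.
Then s(6) = 526.

526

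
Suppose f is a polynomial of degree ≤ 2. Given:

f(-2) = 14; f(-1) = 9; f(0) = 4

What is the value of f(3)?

-11

First differences: -5, -5.
Level-1 differences are constant, so f has degree 1.
Fitting a degree-1 polynomial gives f(k) = -5k + 4.
Then f(3) = -11.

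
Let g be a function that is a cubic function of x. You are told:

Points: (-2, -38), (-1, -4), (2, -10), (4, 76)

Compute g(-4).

Write g(x) = ax³ + bx² + cx + d; the 4 given values yield a linear system in the 4 coefficients.
Solving, g(x) = 3x³ - 6x² - 5x.
Then g(-4) = -268.

-268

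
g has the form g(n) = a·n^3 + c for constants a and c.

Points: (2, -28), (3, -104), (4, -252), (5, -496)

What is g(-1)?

From g(2) = -28 and g(3) = -104: 8a + c = -28 and 27a + c = -104.
Subtracting: 19a = -76, so a = -4; then c = -28 − (-4)·8 = 4.
So g(n) = -4n³ + 4, and g(-1) = 8.

8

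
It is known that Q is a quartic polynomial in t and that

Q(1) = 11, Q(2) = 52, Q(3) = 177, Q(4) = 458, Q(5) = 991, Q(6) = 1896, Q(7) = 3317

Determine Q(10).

Write Q(t) = at^4 + bt³ + ct² + dt + e; the 7 given values yield a linear system in the 5 coefficients.
Solving, Q(t) = t^4 + 2t³ + 5t² - 3t + 6.
Then Q(10) = 12476.

12476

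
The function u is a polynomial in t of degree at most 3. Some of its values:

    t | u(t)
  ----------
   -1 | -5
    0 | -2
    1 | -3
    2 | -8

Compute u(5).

-47

First differences: 3, -1, -5. Second differences: -4, -4.
Level-2 differences are constant, so u has degree 2.
Fitting a degree-2 polynomial gives u(t) = -2t² + t - 2.
Then u(5) = -47.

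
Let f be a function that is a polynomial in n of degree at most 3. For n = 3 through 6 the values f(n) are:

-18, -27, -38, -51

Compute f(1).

-6

Write f(n) = an³ + bn² + cn + d; the 4 given values yield a linear system in the 4 coefficients.
Solving, the leading coefficient vanishes, and f(n) = -n² - 2n - 3.
Then f(1) = -6.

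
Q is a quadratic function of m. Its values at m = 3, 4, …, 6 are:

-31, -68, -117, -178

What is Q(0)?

First differences: -37, -49, -61. Second differences: -12, -12.
Level-2 differences are constant, so Q has degree 2.
Fitting a degree-2 polynomial gives Q(m) = -6m² + 5m + 8.
The constant term is Q(0) = 8.

8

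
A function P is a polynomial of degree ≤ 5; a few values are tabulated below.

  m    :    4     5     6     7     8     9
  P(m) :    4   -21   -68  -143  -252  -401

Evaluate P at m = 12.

-1148

Write P(m) = am^5 + bm^4 + cm³ + dm² + em + p; the 6 given values yield a linear system in the 6 coefficients.
Solving, the top 2 coefficients vanish, and P(m) = -m³ + 4m² + 4.
Then P(12) = -1148.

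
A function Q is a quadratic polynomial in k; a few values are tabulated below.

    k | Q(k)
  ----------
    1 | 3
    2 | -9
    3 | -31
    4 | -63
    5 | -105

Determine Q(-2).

First differences: -12, -22, -32, -42. Second differences: -10, -10, -10.
Level-2 differences are constant, so Q has degree 2.
Fitting a degree-2 polynomial gives Q(k) = -5k² + 3k + 5.
Then Q(-2) = -21.

-21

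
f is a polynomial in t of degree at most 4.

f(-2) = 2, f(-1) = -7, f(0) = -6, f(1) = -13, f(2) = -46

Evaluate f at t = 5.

First differences: -9, 1, -7, -33. Second differences: 10, -8, -26. Third differences: -18, -18.
Level-3 differences are constant, so f has degree 3.
Fitting a degree-3 polynomial gives f(t) = -3t³ - 4t² - 6.
Then f(5) = -481.

-481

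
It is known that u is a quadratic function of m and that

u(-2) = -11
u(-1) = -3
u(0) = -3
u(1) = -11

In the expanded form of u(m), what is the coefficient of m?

First differences: 8, 0, -8. Second differences: -8, -8.
Level-2 differences are constant, so u has degree 2.
Fitting a degree-2 polynomial gives u(m) = -4m² - 4m - 3.
The coefficient of m is -4.

-4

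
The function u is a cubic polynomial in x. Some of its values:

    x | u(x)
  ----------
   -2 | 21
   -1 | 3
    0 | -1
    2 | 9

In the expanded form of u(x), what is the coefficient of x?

1

Write u(x) = ax³ + bx² + cx + d; the 4 given values yield a linear system in the 4 coefficients.
Solving, u(x) = -x³ + 4x² + x - 1.
The coefficient of x is 1.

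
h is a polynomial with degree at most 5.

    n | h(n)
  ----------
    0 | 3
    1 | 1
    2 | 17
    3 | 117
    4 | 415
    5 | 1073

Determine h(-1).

5

Write h(n) = an^5 + bn^4 + cn³ + dn² + en + p; the 6 given values yield a linear system in the 6 coefficients.
Solving, the leading coefficient vanishes, and h(n) = 2n^4 - n³ - 2n² - n + 3.
Then h(-1) = 5.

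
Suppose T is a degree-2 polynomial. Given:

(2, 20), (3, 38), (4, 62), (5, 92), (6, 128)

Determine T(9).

Write T(k) = ak² + bk + c; the 5 given values yield a linear system in the 3 coefficients.
Solving, T(k) = 3k² + 3k + 2.
Then T(9) = 272.

272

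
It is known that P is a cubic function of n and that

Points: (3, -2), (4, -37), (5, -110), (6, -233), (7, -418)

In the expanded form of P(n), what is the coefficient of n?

4

First differences: -35, -73, -123, -185. Second differences: -38, -50, -62. Third differences: -12, -12.
Level-3 differences are constant, so P has degree 3.
Fitting a degree-3 polynomial gives P(n) = -2n³ + 5n² + 4n - 5.
The coefficient of n is 4.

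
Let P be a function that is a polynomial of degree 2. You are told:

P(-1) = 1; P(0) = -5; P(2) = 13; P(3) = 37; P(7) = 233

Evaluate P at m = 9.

Write P(m) = am² + bm + c; the 5 given values yield a linear system in the 3 coefficients.
Solving, P(m) = 5m² - m - 5.
Then P(9) = 391.

391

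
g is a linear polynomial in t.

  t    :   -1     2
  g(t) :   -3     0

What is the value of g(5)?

3

Write g(t) = at + b; the 2 given values yield a linear system in the 2 coefficients.
Solving, g(t) = t - 2.
Then g(5) = 3.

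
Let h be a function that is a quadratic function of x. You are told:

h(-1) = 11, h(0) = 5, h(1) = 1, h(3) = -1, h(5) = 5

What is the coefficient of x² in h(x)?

1

Write h(x) = ax² + bx + c; the 5 given values yield a linear system in the 3 coefficients.
Solving, h(x) = x² - 5x + 5.
The coefficient of x² is 1.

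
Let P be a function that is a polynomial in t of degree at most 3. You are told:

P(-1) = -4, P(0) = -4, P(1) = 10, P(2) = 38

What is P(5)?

206

First differences: 0, 14, 28. Second differences: 14, 14.
Level-2 differences are constant, so P has degree 2.
Fitting a degree-2 polynomial gives P(t) = 7t² + 7t - 4.
Then P(5) = 206.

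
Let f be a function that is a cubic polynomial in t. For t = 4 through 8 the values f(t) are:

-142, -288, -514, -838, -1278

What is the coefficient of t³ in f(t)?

-3

Write f(t) = at³ + bt² + ct + d; the 5 given values yield a linear system in the 4 coefficients.
Solving, f(t) = -3t³ + 5t² - 8t + 2.
The coefficient of t³ is -3.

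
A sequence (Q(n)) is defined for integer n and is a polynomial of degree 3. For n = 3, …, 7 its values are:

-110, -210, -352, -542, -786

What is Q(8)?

-1090

First differences: -100, -142, -190, -244. Second differences: -42, -48, -54. Third differences: -6, -6.
Level-3 differences are constant, so Q has degree 3.
Fitting a degree-3 polynomial gives Q(n) = -n³ - 9n² - 2.
Then Q(8) = -1090.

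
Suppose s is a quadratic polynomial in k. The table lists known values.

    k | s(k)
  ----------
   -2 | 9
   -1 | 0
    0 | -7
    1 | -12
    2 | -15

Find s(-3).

20

Write s(k) = ak² + bk + c; the 5 given values yield a linear system in the 3 coefficients.
Solving, s(k) = k² - 6k - 7.
Then s(-3) = 20.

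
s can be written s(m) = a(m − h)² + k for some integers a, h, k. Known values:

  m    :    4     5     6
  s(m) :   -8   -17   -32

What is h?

First differences -9, -15; second difference -6 = 2a, so a = -3.
Expanding, the m-coefficient is −2ah = 6h; matching it to the data gives h = 3, and then k = -5.
So s(m) = -3(m − 3)² − 5.
Hence h = 3.

3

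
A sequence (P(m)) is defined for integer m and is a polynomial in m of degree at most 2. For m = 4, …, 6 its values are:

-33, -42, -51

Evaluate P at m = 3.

First differences: -9, -9.
Level-1 differences are constant, so P has degree 1.
Fitting a degree-1 polynomial gives P(m) = -9m + 3.
Then P(3) = -24.

-24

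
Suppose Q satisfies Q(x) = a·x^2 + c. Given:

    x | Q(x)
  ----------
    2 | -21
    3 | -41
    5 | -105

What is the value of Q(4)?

From Q(2) = -21 and Q(3) = -41: 4a + c = -21 and 9a + c = -41.
Subtracting: 5a = -20, so a = -4; then c = -21 − (-4)·4 = -5.
So Q(x) = -4x² − 5, and Q(4) = -69.

-69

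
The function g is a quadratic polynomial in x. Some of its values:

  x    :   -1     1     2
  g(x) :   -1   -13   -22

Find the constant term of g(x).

-6

Write g(x) = ax² + bx + c; the 3 given values yield a linear system in the 3 coefficients.
Solving, g(x) = -x² - 6x - 6.
The constant term is g(0) = -6.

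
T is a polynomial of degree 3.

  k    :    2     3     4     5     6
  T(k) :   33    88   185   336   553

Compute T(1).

8

Write T(k) = ak³ + bk² + ck + d; the 5 given values yield a linear system in the 4 coefficients.
Solving, T(k) = 2k³ + 3k² + 2k + 1.
Then T(1) = 8.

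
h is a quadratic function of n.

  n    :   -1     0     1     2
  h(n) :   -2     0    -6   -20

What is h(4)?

-72

First differences: 2, -6, -14. Second differences: -8, -8.
Level-2 differences are constant, so h has degree 2.
Fitting a degree-2 polynomial gives h(n) = -4n² - 2n.
Then h(4) = -72.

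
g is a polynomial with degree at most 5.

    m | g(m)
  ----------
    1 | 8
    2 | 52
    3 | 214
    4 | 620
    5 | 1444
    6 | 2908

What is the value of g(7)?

5282

First differences: 44, 162, 406, 824, 1464. Second differences: 118, 244, 418, 640. Third differences: 126, 174, 222. Fourth differences: 48, 48.
Level-4 differences are constant, so g has degree 4.
Extending the table by one column gives the next first difference 2374, so g(7) = 2908 + 2374 = 5282.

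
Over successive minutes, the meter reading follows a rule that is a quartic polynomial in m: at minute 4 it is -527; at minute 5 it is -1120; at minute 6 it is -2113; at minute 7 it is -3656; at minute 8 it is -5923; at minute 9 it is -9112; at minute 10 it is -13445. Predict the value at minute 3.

-208

Write the value at m as P(m).
Write P(m) = am^4 + bm³ + cm² + dm + e; the 7 given values yield a linear system in the 5 coefficients.
Solving, P(m) = -m^4 - 3m³ - 4m² - 5m + 5.
Then P(3) = -208.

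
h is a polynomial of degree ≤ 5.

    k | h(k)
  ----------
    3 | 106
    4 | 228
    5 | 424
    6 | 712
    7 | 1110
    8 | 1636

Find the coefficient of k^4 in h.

First differences: 122, 196, 288, 398, 526. Second differences: 74, 92, 110, 128. Third differences: 18, 18, 18.
Level-3 differences are constant, so h has degree 3.
Fitting a degree-3 polynomial gives h(k) = 3k³ + k² + 4k + 4.
The coefficient of k^4 is 0.

0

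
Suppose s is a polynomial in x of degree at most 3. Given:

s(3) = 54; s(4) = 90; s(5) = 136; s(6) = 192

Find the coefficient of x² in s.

5

First differences: 36, 46, 56. Second differences: 10, 10.
Level-2 differences are constant, so s has degree 2.
Fitting a degree-2 polynomial gives s(x) = 5x² + x + 6.
The coefficient of x² is 5.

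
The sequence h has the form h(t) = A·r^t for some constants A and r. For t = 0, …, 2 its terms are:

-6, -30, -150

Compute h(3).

-750

Consecutive ratio: -30/(-6) = 5, and -150/(-30) = 5, so r = 5.
Then A·5^0 = -6 gives A = -6, and h(t) = -6·5^t.
h(3) = -6·5^3 = -750.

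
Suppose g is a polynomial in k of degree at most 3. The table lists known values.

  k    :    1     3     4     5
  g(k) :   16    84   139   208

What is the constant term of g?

3

Write g(k) = ak³ + bk² + ck + d; the 4 given values yield a linear system in the 4 coefficients.
Solving, the leading coefficient vanishes, and g(k) = 7k² + 6k + 3.
The constant term is g(0) = 3.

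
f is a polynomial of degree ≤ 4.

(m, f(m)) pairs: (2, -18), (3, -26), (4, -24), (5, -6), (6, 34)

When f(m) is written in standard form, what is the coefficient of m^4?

0

Write f(m) = am^4 + bm³ + cm² + dm + e; the 5 given values yield a linear system in the 5 coefficients.
Solving, the leading coefficient vanishes, and f(m) = m³ - 4m² - 7m + 4.
The coefficient of m^4 is 0.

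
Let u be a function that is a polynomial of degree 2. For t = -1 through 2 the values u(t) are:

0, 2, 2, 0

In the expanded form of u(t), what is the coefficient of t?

Write u(t) = at² + bt + c; the 4 given values yield a linear system in the 3 coefficients.
Solving, u(t) = -t² + t + 2.
The coefficient of t is 1.

1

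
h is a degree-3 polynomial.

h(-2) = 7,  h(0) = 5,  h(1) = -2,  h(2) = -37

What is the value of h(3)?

Write h(t) = at³ + bt² + ct + d; the 4 given values yield a linear system in the 4 coefficients.
Solving, h(t) = -3t³ - 5t² + t + 5.
Then h(3) = -118.

-118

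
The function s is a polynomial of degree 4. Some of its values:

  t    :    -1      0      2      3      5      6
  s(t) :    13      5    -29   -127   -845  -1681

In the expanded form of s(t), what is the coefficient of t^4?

Write s(t) = at^4 + bt³ + ct² + dt + e; the 6 given values yield a linear system in the 5 coefficients.
Solving, s(t) = -t^4 - 2t³ + 2t² - 5t + 5.
The coefficient of t^4 is -1.

-1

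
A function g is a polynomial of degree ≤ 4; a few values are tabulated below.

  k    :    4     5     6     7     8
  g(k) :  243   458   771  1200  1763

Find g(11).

First differences: 215, 313, 429, 563. Second differences: 98, 116, 134. Third differences: 18, 18.
Level-3 differences are constant, so g has degree 3.
Fitting a degree-3 polynomial gives g(k) = 3k³ + 4k² - 4k + 3.
Then g(11) = 4436.

4436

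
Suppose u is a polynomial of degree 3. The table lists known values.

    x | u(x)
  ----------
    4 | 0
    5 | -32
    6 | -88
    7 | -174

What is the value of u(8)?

-296

Write u(x) = ax³ + bx² + cx + d; the 4 given values yield a linear system in the 4 coefficients.
Solving, u(x) = -x³ + 3x² + 2x + 8.
Then u(8) = -296.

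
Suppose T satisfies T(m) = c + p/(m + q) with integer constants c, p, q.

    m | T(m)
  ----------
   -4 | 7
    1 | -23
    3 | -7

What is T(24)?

(T(m) − c)(m + q) = p for each data point; the three points give a linear system in c and q, then p follows.
Solving: c = 1, q = 0, p = -24, so T(m) = 1 − 24/(m + 0).
Then T(24) = 1 − 24/24 = 0.

0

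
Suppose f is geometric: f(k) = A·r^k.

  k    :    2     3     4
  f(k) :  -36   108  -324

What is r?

-3

Consecutive ratio: 108/(-36) = -3, and -324/108 = -3, so r = -3.
Then A·(-3)^2 = -36 gives A = -4, and f(k) = -4·(-3)^k.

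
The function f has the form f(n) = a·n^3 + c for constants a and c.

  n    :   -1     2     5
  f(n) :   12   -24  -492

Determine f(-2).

From f(-1) = 12 and f(2) = -24: -1a + c = 12 and 8a + c = -24.
Subtracting: 9a = -36, so a = -4; then c = 12 − (-4)·(-1) = 8.
So f(n) = -4n³ + 8, and f(-2) = 40.

40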